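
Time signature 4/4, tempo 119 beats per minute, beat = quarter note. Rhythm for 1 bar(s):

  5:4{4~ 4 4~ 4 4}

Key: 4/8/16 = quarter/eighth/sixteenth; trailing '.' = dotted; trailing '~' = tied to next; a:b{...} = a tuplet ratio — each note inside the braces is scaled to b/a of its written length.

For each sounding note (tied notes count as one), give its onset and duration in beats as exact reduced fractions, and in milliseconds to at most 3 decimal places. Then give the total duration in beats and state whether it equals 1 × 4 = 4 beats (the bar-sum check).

1) 0.0ms=0b +806.723ms=8/5b
2) 806.723ms=8/5b +806.723ms=8/5b
3) 1613.445ms=16/5b +403.361ms=4/5b
Σ=4b of 4 (119bpm 4/4) — PASS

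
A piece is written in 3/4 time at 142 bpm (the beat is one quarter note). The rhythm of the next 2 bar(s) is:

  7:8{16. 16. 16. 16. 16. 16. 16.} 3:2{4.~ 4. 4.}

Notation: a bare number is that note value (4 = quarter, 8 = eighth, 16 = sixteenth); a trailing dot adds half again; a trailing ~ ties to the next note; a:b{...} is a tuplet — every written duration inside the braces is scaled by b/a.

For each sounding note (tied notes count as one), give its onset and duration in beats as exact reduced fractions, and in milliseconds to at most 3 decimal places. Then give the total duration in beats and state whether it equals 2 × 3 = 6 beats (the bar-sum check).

1) 0.0ms=0b +181.087ms=3/7b
2) 181.087ms=3/7b +181.087ms=3/7b
3) 362.173ms=6/7b +181.087ms=3/7b
4) 543.26ms=9/7b +181.087ms=3/7b
5) 724.346ms=12/7b +181.087ms=3/7b
6) 905.433ms=15/7b +181.087ms=3/7b
7) 1086.519ms=18/7b +181.087ms=3/7b
8) 1267.606ms=3b +845.07ms=2b
9) 2112.676ms=5b +422.535ms=1b
Σ=6b of 6 (142bpm 3/4) — PASS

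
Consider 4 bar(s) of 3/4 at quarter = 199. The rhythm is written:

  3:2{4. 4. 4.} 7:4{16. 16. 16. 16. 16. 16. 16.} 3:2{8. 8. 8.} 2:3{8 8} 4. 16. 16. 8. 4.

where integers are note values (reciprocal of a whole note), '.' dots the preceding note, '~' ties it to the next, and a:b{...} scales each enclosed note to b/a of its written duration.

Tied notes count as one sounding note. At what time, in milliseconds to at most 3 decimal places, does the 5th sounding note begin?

1. 0.0ms @ 0 + 301.508ms (1)
2. 301.508ms @ 1 + 301.508ms (1)
3. 603.015ms @ 2 + 301.508ms (1)
4. 904.523ms @ 3 + 64.609ms (3/14)
5. 969.131ms @ 45/14 + 64.609ms (3/14)
6. 1033.74ms @ 24/7 + 64.609ms (3/14)
7. 1098.349ms @ 51/14 + 64.609ms (3/14)
8. 1162.958ms @ 27/7 + 64.609ms (3/14)
9. 1227.566ms @ 57/14 + 64.609ms (3/14)
10. 1292.175ms @ 30/7 + 64.609ms (3/14)
11. 1356.784ms @ 9/2 + 150.754ms (1/2)
12. 1507.538ms @ 5 + 150.754ms (1/2)
13. 1658.291ms @ 11/2 + 150.754ms (1/2)
14. 1809.045ms @ 6 + 226.131ms (3/4)
15. 2035.176ms @ 27/4 + 226.131ms (3/4)
16. 2261.307ms @ 15/2 + 452.261ms (3/2)
17. 2713.568ms @ 9 + 113.065ms (3/8)
18. 2826.633ms @ 75/8 + 113.065ms (3/8)
19. 2939.698ms @ 39/4 + 226.131ms (3/4)
20. 3165.829ms @ 21/2 + 452.261ms (3/2)

note 5 onset = 45/14b = 969.131ms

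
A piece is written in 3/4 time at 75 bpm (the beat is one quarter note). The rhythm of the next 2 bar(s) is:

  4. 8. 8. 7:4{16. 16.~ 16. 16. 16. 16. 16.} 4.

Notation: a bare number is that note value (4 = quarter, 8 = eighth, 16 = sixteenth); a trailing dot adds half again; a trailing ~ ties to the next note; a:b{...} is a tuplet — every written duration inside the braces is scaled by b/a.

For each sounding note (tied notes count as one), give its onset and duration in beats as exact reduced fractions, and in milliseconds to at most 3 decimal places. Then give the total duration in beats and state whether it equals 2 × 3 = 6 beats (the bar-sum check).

1) 0.0ms=0b +1200.0ms=3/2b
2) 1200.0ms=3/2b +600.0ms=3/4b
3) 1800.0ms=9/4b +600.0ms=3/4b
4) 2400.0ms=3b +171.429ms=3/14b
5) 2571.429ms=45/14b +342.857ms=3/7b
6) 2914.286ms=51/14b +171.429ms=3/14b
7) 3085.714ms=27/7b +171.429ms=3/14b
8) 3257.143ms=57/14b +171.429ms=3/14b
9) 3428.571ms=30/7b +171.429ms=3/14b
10) 3600.0ms=9/2b +1200.0ms=3/2b
Σ=6b of 6 (75bpm 3/4) — PASS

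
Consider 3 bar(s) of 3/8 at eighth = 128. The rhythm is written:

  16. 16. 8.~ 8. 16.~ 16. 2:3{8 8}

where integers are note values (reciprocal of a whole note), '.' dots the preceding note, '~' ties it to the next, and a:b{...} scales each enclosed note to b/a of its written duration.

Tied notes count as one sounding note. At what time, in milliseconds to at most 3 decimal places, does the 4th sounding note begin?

note 4 onset = 9/2b = 2109.375ms

1. 0.0ms @ 0 + 351.562ms (3/4)
2. 351.562ms @ 3/4 + 351.562ms (3/4)
3. 703.125ms @ 3/2 + 1406.25ms (3)
4. 2109.375ms @ 9/2 + 703.125ms (3/2)
5. 2812.5ms @ 6 + 703.125ms (3/2)
6. 3515.625ms @ 15/2 + 703.125ms (3/2)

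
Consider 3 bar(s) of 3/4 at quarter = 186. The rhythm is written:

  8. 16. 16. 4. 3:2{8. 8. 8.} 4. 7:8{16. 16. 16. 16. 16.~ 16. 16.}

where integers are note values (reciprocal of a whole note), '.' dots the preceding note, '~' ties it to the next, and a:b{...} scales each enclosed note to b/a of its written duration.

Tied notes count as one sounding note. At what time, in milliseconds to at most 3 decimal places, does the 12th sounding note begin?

1. 0.0ms @ 0 + 241.935ms (3/4)
2. 241.935ms @ 3/4 + 120.968ms (3/8)
3. 362.903ms @ 9/8 + 120.968ms (3/8)
4. 483.871ms @ 3/2 + 483.871ms (3/2)
5. 967.742ms @ 3 + 161.29ms (1/2)
6. 1129.032ms @ 7/2 + 161.29ms (1/2)
7. 1290.323ms @ 4 + 161.29ms (1/2)
8. 1451.613ms @ 9/2 + 483.871ms (3/2)
9. 1935.484ms @ 6 + 138.249ms (3/7)
10. 2073.733ms @ 45/7 + 138.249ms (3/7)
11. 2211.982ms @ 48/7 + 138.249ms (3/7)
12. 2350.23ms @ 51/7 + 138.249ms (3/7)
13. 2488.479ms @ 54/7 + 276.498ms (6/7)
14. 2764.977ms @ 60/7 + 138.249ms (3/7)

note 12 onset = 51/7b = 2350.23ms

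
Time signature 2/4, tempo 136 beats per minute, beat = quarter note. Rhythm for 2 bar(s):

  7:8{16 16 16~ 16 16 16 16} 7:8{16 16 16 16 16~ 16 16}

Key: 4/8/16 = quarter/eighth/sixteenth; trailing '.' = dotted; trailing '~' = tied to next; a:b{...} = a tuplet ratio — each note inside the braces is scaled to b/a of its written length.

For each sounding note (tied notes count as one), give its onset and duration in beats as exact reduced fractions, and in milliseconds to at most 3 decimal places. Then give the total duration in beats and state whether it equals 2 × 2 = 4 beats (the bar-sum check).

1) 0.0ms=0b +126.05ms=2/7b
2) 126.05ms=2/7b +126.05ms=2/7b
3) 252.101ms=4/7b +252.101ms=4/7b
4) 504.202ms=8/7b +126.05ms=2/7b
5) 630.252ms=10/7b +126.05ms=2/7b
6) 756.303ms=12/7b +126.05ms=2/7b
7) 882.353ms=2b +126.05ms=2/7b
8) 1008.403ms=16/7b +126.05ms=2/7b
9) 1134.454ms=18/7b +126.05ms=2/7b
10) 1260.504ms=20/7b +126.05ms=2/7b
11) 1386.555ms=22/7b +252.101ms=4/7b
12) 1638.655ms=26/7b +126.05ms=2/7b
Σ=4b of 4 (136bpm 2/4) — PASS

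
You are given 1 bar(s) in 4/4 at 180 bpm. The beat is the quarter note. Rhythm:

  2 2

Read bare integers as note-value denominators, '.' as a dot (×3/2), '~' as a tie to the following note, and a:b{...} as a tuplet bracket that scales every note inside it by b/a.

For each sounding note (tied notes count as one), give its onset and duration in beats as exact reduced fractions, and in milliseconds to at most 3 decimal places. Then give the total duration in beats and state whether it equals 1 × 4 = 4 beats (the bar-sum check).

1) 0.0ms=0b +666.667ms=2b
2) 666.667ms=2b +666.667ms=2b
Σ=4b of 4 (180bpm 4/4) — PASS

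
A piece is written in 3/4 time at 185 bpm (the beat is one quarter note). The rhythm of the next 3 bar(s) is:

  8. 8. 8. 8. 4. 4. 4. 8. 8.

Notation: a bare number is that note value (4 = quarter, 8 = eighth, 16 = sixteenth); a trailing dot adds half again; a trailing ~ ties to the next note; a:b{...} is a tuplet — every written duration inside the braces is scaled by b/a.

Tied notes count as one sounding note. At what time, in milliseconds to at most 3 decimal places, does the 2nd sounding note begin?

note 2 onset = 3/4b = 243.243ms

1. 0.0ms @ 0 + 243.243ms (3/4)
2. 243.243ms @ 3/4 + 243.243ms (3/4)
3. 486.486ms @ 3/2 + 243.243ms (3/4)
4. 729.73ms @ 9/4 + 243.243ms (3/4)
5. 972.973ms @ 3 + 486.486ms (3/2)
6. 1459.459ms @ 9/2 + 486.486ms (3/2)
7. 1945.946ms @ 6 + 486.486ms (3/2)
8. 2432.432ms @ 15/2 + 243.243ms (3/4)
9. 2675.676ms @ 33/4 + 243.243ms (3/4)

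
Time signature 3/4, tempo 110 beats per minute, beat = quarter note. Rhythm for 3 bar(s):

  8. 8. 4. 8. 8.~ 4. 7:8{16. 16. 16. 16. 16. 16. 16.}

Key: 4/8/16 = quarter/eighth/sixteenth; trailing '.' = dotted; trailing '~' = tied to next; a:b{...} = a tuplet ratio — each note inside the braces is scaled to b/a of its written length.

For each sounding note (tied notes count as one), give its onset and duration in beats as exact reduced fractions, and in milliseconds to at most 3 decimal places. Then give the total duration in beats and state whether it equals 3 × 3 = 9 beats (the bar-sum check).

1) 0.0ms=0b +409.091ms=3/4b
2) 409.091ms=3/4b +409.091ms=3/4b
3) 818.182ms=3/2b +818.182ms=3/2b
4) 1636.364ms=3b +409.091ms=3/4b
5) 2045.455ms=15/4b +1227.273ms=9/4b
6) 3272.727ms=6b +233.766ms=3/7b
7) 3506.494ms=45/7b +233.766ms=3/7b
8) 3740.26ms=48/7b +233.766ms=3/7b
9) 3974.026ms=51/7b +233.766ms=3/7b
10) 4207.792ms=54/7b +233.766ms=3/7b
11) 4441.558ms=57/7b +233.766ms=3/7b
12) 4675.325ms=60/7b +233.766ms=3/7b
Σ=9b of 9 (110bpm 3/4) — PASS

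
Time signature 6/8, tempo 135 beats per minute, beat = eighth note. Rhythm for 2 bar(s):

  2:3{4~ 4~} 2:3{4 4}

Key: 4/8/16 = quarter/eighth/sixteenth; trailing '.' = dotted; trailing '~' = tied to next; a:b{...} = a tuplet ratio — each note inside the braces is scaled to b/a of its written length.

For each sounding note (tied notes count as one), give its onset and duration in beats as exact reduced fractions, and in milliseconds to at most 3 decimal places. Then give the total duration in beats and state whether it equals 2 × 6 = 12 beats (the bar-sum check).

1) 0.0ms=0b +4000.0ms=9b
2) 4000.0ms=9b +1333.333ms=3b
Σ=12b of 12 (135bpm 6/8) — PASS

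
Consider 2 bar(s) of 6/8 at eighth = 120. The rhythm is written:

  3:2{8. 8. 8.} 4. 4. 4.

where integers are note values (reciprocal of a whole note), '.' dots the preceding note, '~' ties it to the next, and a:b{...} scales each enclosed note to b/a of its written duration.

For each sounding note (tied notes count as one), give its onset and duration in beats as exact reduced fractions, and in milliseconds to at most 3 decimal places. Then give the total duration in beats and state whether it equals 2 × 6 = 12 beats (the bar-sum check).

1) 0.0ms=0b +500.0ms=1b
2) 500.0ms=1b +500.0ms=1b
3) 1000.0ms=2b +500.0ms=1b
4) 1500.0ms=3b +1500.0ms=3b
5) 3000.0ms=6b +1500.0ms=3b
6) 4500.0ms=9b +1500.0ms=3b
Σ=12b of 12 (120bpm 6/8) — PASS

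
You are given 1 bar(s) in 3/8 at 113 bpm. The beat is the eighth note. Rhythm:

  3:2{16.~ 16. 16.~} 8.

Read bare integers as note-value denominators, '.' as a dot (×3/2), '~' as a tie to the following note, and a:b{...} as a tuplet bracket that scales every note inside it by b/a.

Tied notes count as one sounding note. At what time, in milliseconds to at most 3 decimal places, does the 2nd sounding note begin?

1. 0.0ms @ 0 + 530.973ms (1)
2. 530.973ms @ 1 + 1061.947ms (2)

note 2 onset = 1b = 530.973ms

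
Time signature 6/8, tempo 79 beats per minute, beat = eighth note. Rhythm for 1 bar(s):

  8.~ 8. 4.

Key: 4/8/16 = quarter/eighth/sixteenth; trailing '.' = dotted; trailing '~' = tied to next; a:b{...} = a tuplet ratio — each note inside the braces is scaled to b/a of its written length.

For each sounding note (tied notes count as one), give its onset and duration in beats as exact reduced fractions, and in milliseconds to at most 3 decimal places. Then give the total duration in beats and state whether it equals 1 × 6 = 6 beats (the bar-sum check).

1) 0.0ms=0b +2278.481ms=3b
2) 2278.481ms=3b +2278.481ms=3b
Σ=6b of 6 (79bpm 6/8) — PASS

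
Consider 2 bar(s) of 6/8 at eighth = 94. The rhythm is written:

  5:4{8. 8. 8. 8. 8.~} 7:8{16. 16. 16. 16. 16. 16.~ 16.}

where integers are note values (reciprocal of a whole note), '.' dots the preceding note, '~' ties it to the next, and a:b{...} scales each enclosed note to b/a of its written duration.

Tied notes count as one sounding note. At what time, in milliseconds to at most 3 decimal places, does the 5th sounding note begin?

note 5 onset = 24/5b = 3063.83ms

1. 0.0ms @ 0 + 765.957ms (6/5)
2. 765.957ms @ 6/5 + 765.957ms (6/5)
3. 1531.915ms @ 12/5 + 765.957ms (6/5)
4. 2297.872ms @ 18/5 + 765.957ms (6/5)
5. 3063.83ms @ 24/5 + 1313.07ms (72/35)
6. 4376.9ms @ 48/7 + 547.112ms (6/7)
7. 4924.012ms @ 54/7 + 547.112ms (6/7)
8. 5471.125ms @ 60/7 + 547.112ms (6/7)
9. 6018.237ms @ 66/7 + 547.112ms (6/7)
10. 6565.35ms @ 72/7 + 1094.225ms (12/7)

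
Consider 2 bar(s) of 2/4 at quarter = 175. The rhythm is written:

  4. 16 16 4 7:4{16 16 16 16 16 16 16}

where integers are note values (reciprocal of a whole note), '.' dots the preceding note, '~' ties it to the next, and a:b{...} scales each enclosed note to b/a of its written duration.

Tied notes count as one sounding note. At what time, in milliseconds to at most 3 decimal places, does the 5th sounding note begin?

note 5 onset = 3b = 1028.571ms

1. 0.0ms @ 0 + 514.286ms (3/2)
2. 514.286ms @ 3/2 + 85.714ms (1/4)
3. 600.0ms @ 7/4 + 85.714ms (1/4)
4. 685.714ms @ 2 + 342.857ms (1)
5. 1028.571ms @ 3 + 48.98ms (1/7)
6. 1077.551ms @ 22/7 + 48.98ms (1/7)
7. 1126.531ms @ 23/7 + 48.98ms (1/7)
8. 1175.51ms @ 24/7 + 48.98ms (1/7)
9. 1224.49ms @ 25/7 + 48.98ms (1/7)
10. 1273.469ms @ 26/7 + 48.98ms (1/7)
11. 1322.449ms @ 27/7 + 48.98ms (1/7)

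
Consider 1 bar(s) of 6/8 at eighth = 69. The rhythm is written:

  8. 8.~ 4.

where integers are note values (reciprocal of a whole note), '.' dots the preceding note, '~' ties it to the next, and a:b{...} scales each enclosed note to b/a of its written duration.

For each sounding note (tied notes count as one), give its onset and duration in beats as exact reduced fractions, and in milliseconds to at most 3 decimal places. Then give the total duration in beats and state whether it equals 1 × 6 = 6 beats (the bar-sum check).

1) 0.0ms=0b +1304.348ms=3/2b
2) 1304.348ms=3/2b +3913.043ms=9/2b
Σ=6b of 6 (69bpm 6/8) — PASS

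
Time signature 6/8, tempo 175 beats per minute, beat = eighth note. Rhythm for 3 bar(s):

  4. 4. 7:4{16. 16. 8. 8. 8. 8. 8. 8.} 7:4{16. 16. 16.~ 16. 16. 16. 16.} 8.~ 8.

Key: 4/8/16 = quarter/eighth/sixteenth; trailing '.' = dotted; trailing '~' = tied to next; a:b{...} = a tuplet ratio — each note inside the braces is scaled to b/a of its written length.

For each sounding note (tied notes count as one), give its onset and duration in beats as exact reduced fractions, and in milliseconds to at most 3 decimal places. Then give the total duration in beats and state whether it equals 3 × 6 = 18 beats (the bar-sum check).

1) 0.0ms=0b +1028.571ms=3b
2) 1028.571ms=3b +1028.571ms=3b
3) 2057.143ms=6b +146.939ms=3/7b
4) 2204.082ms=45/7b +146.939ms=3/7b
5) 2351.02ms=48/7b +293.878ms=6/7b
6) 2644.898ms=54/7b +293.878ms=6/7b
7) 2938.776ms=60/7b +293.878ms=6/7b
8) 3232.653ms=66/7b +293.878ms=6/7b
9) 3526.531ms=72/7b +293.878ms=6/7b
10) 3820.408ms=78/7b +293.878ms=6/7b
11) 4114.286ms=12b +146.939ms=3/7b
12) 4261.224ms=87/7b +146.939ms=3/7b
13) 4408.163ms=90/7b +293.878ms=6/7b
14) 4702.041ms=96/7b +146.939ms=3/7b
15) 4848.98ms=99/7b +146.939ms=3/7b
16) 4995.918ms=102/7b +146.939ms=3/7b
17) 5142.857ms=15b +1028.571ms=3b
Σ=18b of 18 (175bpm 6/8) — PASS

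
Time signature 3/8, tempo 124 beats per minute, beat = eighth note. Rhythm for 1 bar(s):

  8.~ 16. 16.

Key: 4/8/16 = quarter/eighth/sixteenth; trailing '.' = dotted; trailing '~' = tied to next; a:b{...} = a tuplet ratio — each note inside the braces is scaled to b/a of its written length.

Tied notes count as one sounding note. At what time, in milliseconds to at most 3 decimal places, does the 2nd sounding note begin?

note 2 onset = 9/4b = 1088.71ms

1. 0.0ms @ 0 + 1088.71ms (9/4)
2. 1088.71ms @ 9/4 + 362.903ms (3/4)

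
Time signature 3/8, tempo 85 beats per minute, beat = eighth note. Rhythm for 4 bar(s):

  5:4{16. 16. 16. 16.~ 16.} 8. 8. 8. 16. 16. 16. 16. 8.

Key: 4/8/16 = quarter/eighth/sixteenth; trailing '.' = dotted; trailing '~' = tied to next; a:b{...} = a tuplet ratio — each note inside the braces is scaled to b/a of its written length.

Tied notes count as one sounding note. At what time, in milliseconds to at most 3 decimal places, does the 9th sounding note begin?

note 9 onset = 33/4b = 5823.529ms

1. 0.0ms @ 0 + 423.529ms (3/5)
2. 423.529ms @ 3/5 + 423.529ms (3/5)
3. 847.059ms @ 6/5 + 423.529ms (3/5)
4. 1270.588ms @ 9/5 + 847.059ms (6/5)
5. 2117.647ms @ 3 + 1058.824ms (3/2)
6. 3176.471ms @ 9/2 + 1058.824ms (3/2)
7. 4235.294ms @ 6 + 1058.824ms (3/2)
8. 5294.118ms @ 15/2 + 529.412ms (3/4)
9. 5823.529ms @ 33/4 + 529.412ms (3/4)
10. 6352.941ms @ 9 + 529.412ms (3/4)
11. 6882.353ms @ 39/4 + 529.412ms (3/4)
12. 7411.765ms @ 21/2 + 1058.824ms (3/2)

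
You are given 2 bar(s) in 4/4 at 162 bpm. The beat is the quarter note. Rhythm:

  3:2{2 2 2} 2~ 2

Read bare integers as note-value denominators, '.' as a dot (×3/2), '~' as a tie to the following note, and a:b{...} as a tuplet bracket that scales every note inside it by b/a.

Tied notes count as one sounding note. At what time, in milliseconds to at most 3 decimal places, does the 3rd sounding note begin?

note 3 onset = 8/3b = 987.654ms

1. 0.0ms @ 0 + 493.827ms (4/3)
2. 493.827ms @ 4/3 + 493.827ms (4/3)
3. 987.654ms @ 8/3 + 493.827ms (4/3)
4. 1481.481ms @ 4 + 1481.481ms (4)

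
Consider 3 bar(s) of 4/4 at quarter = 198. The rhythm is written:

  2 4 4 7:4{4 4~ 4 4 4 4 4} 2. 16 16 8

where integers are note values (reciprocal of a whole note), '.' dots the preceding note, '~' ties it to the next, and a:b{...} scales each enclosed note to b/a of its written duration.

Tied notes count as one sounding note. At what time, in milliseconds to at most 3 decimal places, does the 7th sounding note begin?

note 7 onset = 44/7b = 1904.762ms

1. 0.0ms @ 0 + 606.061ms (2)
2. 606.061ms @ 2 + 303.03ms (1)
3. 909.091ms @ 3 + 303.03ms (1)
4. 1212.121ms @ 4 + 173.16ms (4/7)
5. 1385.281ms @ 32/7 + 346.32ms (8/7)
6. 1731.602ms @ 40/7 + 173.16ms (4/7)
7. 1904.762ms @ 44/7 + 173.16ms (4/7)
8. 2077.922ms @ 48/7 + 173.16ms (4/7)
9. 2251.082ms @ 52/7 + 173.16ms (4/7)
10. 2424.242ms @ 8 + 909.091ms (3)
11. 3333.333ms @ 11 + 75.758ms (1/4)
12. 3409.091ms @ 45/4 + 75.758ms (1/4)
13. 3484.848ms @ 23/2 + 151.515ms (1/2)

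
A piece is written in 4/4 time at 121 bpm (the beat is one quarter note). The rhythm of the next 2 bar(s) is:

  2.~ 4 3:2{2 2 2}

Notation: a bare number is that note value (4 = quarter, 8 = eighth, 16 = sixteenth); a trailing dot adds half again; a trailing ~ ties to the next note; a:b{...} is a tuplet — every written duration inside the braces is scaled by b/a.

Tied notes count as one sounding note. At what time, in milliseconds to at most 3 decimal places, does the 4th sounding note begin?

note 4 onset = 20/3b = 3305.785ms

1. 0.0ms @ 0 + 1983.471ms (4)
2. 1983.471ms @ 4 + 661.157ms (4/3)
3. 2644.628ms @ 16/3 + 661.157ms (4/3)
4. 3305.785ms @ 20/3 + 661.157ms (4/3)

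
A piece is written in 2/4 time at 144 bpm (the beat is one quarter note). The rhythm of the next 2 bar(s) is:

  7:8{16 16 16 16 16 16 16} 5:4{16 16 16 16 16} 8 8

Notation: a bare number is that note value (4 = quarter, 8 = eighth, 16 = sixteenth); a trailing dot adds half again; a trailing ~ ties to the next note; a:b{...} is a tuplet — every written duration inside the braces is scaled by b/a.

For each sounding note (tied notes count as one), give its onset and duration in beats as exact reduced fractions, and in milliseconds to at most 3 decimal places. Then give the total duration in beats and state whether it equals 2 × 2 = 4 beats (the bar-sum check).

1) 0.0ms=0b +119.048ms=2/7b
2) 119.048ms=2/7b +119.048ms=2/7b
3) 238.095ms=4/7b +119.048ms=2/7b
4) 357.143ms=6/7b +119.048ms=2/7b
5) 476.19ms=8/7b +119.048ms=2/7b
6) 595.238ms=10/7b +119.048ms=2/7b
7) 714.286ms=12/7b +119.048ms=2/7b
8) 833.333ms=2b +83.333ms=1/5b
9) 916.667ms=11/5b +83.333ms=1/5b
10) 1000.0ms=12/5b +83.333ms=1/5b
11) 1083.333ms=13/5b +83.333ms=1/5b
12) 1166.667ms=14/5b +83.333ms=1/5b
13) 1250.0ms=3b +208.333ms=1/2b
14) 1458.333ms=7/2b +208.333ms=1/2b
Σ=4b of 4 (144bpm 2/4) — PASS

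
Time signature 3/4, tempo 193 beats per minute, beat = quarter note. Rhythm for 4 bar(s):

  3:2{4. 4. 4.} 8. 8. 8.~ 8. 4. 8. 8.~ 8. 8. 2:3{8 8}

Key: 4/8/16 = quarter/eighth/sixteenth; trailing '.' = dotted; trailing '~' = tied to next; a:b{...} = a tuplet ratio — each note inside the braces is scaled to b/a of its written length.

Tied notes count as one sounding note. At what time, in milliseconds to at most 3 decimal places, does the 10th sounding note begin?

1. 0.0ms @ 0 + 310.881ms (1)
2. 310.881ms @ 1 + 310.881ms (1)
3. 621.762ms @ 2 + 310.881ms (1)
4. 932.642ms @ 3 + 233.161ms (3/4)
5. 1165.803ms @ 15/4 + 233.161ms (3/4)
6. 1398.964ms @ 9/2 + 466.321ms (3/2)
7. 1865.285ms @ 6 + 466.321ms (3/2)
8. 2331.606ms @ 15/2 + 233.161ms (3/4)
9. 2564.767ms @ 33/4 + 466.321ms (3/2)
10. 3031.088ms @ 39/4 + 233.161ms (3/4)
11. 3264.249ms @ 21/2 + 233.161ms (3/4)
12. 3497.409ms @ 45/4 + 233.161ms (3/4)

note 10 onset = 39/4b = 3031.088ms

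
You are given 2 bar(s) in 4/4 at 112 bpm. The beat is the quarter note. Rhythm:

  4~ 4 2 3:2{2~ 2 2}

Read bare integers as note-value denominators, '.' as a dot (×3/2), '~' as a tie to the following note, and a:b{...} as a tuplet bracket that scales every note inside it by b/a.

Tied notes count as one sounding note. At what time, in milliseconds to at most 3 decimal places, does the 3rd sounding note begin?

note 3 onset = 4b = 2142.857ms

1. 0.0ms @ 0 + 1071.429ms (2)
2. 1071.429ms @ 2 + 1071.429ms (2)
3. 2142.857ms @ 4 + 1428.571ms (8/3)
4. 3571.429ms @ 20/3 + 714.286ms (4/3)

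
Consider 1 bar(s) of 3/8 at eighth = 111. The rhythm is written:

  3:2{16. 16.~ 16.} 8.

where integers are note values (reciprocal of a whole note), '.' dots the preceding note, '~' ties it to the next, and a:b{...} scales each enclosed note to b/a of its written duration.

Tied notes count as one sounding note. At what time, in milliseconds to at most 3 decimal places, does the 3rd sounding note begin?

1. 0.0ms @ 0 + 270.27ms (1/2)
2. 270.27ms @ 1/2 + 540.541ms (1)
3. 810.811ms @ 3/2 + 810.811ms (3/2)

note 3 onset = 3/2b = 810.811ms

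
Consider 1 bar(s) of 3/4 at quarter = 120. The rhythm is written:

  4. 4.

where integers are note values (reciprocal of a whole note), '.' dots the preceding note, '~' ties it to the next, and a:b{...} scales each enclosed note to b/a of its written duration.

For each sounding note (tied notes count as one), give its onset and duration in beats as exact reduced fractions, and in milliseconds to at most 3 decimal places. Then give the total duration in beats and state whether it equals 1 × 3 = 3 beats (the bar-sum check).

1) 0.0ms=0b +750.0ms=3/2b
2) 750.0ms=3/2b +750.0ms=3/2b
Σ=3b of 3 (120bpm 3/4) — PASS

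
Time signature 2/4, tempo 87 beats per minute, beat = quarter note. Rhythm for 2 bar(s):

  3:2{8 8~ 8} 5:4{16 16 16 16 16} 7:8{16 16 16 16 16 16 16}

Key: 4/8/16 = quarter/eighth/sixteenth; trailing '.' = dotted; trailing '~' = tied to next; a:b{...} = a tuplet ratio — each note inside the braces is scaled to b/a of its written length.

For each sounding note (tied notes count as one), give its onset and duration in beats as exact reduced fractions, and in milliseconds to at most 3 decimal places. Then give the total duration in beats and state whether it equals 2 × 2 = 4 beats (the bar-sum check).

1) 0.0ms=0b +229.885ms=1/3b
2) 229.885ms=1/3b +459.77ms=2/3b
3) 689.655ms=1b +137.931ms=1/5b
4) 827.586ms=6/5b +137.931ms=1/5b
5) 965.517ms=7/5b +137.931ms=1/5b
6) 1103.448ms=8/5b +137.931ms=1/5b
7) 1241.379ms=9/5b +137.931ms=1/5b
8) 1379.31ms=2b +197.044ms=2/7b
9) 1576.355ms=16/7b +197.044ms=2/7b
10) 1773.399ms=18/7b +197.044ms=2/7b
11) 1970.443ms=20/7b +197.044ms=2/7b
12) 2167.488ms=22/7b +197.044ms=2/7b
13) 2364.532ms=24/7b +197.044ms=2/7b
14) 2561.576ms=26/7b +197.044ms=2/7b
Σ=4b of 4 (87bpm 2/4) — PASS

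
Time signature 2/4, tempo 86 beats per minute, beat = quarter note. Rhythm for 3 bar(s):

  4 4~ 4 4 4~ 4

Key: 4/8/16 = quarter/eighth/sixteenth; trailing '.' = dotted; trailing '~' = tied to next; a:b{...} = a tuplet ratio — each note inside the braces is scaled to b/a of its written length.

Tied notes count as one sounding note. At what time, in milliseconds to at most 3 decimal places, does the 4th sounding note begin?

1. 0.0ms @ 0 + 697.674ms (1)
2. 697.674ms @ 1 + 1395.349ms (2)
3. 2093.023ms @ 3 + 697.674ms (1)
4. 2790.698ms @ 4 + 1395.349ms (2)

note 4 onset = 4b = 2790.698ms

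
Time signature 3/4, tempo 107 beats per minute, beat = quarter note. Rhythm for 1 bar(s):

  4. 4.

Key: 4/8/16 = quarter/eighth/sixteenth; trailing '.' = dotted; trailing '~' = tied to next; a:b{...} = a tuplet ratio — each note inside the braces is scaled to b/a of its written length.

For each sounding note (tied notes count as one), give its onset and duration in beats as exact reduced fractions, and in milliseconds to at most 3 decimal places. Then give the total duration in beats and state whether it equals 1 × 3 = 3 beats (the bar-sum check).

1) 0.0ms=0b +841.121ms=3/2b
2) 841.121ms=3/2b +841.121ms=3/2b
Σ=3b of 3 (107bpm 3/4) — PASS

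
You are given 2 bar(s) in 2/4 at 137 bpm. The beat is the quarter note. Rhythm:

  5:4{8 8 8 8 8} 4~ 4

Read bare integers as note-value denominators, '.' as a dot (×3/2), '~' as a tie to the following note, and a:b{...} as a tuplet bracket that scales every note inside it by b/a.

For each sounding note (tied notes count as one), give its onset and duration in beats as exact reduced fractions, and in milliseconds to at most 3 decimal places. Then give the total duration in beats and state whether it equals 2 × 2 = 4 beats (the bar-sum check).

1) 0.0ms=0b +175.182ms=2/5b
2) 175.182ms=2/5b +175.182ms=2/5b
3) 350.365ms=4/5b +175.182ms=2/5b
4) 525.547ms=6/5b +175.182ms=2/5b
5) 700.73ms=8/5b +175.182ms=2/5b
6) 875.912ms=2b +875.912ms=2b
Σ=4b of 4 (137bpm 2/4) — PASS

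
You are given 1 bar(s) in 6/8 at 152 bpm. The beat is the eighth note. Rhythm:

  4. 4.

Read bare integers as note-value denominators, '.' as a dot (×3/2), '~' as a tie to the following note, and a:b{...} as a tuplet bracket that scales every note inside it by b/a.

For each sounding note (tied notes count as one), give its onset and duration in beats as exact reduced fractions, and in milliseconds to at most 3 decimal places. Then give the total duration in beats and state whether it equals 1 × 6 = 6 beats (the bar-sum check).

1) 0.0ms=0b +1184.211ms=3b
2) 1184.211ms=3b +1184.211ms=3b
Σ=6b of 6 (152bpm 6/8) — PASS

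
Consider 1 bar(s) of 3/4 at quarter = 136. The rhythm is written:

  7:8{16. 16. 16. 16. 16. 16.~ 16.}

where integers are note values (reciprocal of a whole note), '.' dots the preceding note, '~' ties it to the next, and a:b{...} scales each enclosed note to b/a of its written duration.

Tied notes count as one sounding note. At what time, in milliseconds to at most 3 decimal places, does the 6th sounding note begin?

note 6 onset = 15/7b = 945.378ms

1. 0.0ms @ 0 + 189.076ms (3/7)
2. 189.076ms @ 3/7 + 189.076ms (3/7)
3. 378.151ms @ 6/7 + 189.076ms (3/7)
4. 567.227ms @ 9/7 + 189.076ms (3/7)
5. 756.303ms @ 12/7 + 189.076ms (3/7)
6. 945.378ms @ 15/7 + 378.151ms (6/7)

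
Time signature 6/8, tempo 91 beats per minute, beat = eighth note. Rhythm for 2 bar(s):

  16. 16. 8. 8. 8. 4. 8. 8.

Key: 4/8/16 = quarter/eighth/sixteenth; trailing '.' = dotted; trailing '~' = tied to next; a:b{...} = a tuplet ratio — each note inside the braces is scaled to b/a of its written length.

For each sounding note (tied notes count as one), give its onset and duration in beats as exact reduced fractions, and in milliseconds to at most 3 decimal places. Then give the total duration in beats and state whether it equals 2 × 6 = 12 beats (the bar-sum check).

1) 0.0ms=0b +494.505ms=3/4b
2) 494.505ms=3/4b +494.505ms=3/4b
3) 989.011ms=3/2b +989.011ms=3/2b
4) 1978.022ms=3b +989.011ms=3/2b
5) 2967.033ms=9/2b +989.011ms=3/2b
6) 3956.044ms=6b +1978.022ms=3b
7) 5934.066ms=9b +989.011ms=3/2b
8) 6923.077ms=21/2b +989.011ms=3/2b
Σ=12b of 12 (91bpm 6/8) — PASS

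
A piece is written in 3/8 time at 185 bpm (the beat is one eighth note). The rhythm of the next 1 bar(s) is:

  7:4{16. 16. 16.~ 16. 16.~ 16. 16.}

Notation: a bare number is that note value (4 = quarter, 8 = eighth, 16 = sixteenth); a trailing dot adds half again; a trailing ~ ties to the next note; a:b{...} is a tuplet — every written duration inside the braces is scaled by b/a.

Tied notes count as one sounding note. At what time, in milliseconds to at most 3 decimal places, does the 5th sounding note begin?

note 5 onset = 18/7b = 833.977ms

1. 0.0ms @ 0 + 138.996ms (3/7)
2. 138.996ms @ 3/7 + 138.996ms (3/7)
3. 277.992ms @ 6/7 + 277.992ms (6/7)
4. 555.985ms @ 12/7 + 277.992ms (6/7)
5. 833.977ms @ 18/7 + 138.996ms (3/7)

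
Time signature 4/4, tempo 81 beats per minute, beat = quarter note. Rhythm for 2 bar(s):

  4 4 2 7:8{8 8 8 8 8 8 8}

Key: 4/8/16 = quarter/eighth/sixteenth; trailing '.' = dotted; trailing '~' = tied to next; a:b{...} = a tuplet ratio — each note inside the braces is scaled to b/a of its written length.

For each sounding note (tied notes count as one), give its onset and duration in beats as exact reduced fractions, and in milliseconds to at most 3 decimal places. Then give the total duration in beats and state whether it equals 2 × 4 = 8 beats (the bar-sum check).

1) 0.0ms=0b +740.741ms=1b
2) 740.741ms=1b +740.741ms=1b
3) 1481.481ms=2b +1481.481ms=2b
4) 2962.963ms=4b +423.28ms=4/7b
5) 3386.243ms=32/7b +423.28ms=4/7b
6) 3809.524ms=36/7b +423.28ms=4/7b
7) 4232.804ms=40/7b +423.28ms=4/7b
8) 4656.085ms=44/7b +423.28ms=4/7b
9) 5079.365ms=48/7b +423.28ms=4/7b
10) 5502.646ms=52/7b +423.28ms=4/7b
Σ=8b of 8 (81bpm 4/4) — PASS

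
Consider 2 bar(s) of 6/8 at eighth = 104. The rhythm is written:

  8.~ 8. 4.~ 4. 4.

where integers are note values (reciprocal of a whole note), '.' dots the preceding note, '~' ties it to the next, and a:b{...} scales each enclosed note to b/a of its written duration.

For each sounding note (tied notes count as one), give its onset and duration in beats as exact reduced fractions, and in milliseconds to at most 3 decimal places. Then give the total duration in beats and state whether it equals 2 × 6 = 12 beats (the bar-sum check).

1) 0.0ms=0b +1730.769ms=3b
2) 1730.769ms=3b +3461.538ms=6b
3) 5192.308ms=9b +1730.769ms=3b
Σ=12b of 12 (104bpm 6/8) — PASS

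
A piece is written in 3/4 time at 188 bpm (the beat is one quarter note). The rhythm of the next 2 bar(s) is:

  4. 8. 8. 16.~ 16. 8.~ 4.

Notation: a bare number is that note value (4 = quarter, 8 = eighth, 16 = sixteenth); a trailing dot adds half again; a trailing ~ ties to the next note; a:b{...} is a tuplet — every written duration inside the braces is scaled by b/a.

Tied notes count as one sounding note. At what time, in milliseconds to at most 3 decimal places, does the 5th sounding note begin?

note 5 onset = 15/4b = 1196.809ms

1. 0.0ms @ 0 + 478.723ms (3/2)
2. 478.723ms @ 3/2 + 239.362ms (3/4)
3. 718.085ms @ 9/4 + 239.362ms (3/4)
4. 957.447ms @ 3 + 239.362ms (3/4)
5. 1196.809ms @ 15/4 + 718.085ms (9/4)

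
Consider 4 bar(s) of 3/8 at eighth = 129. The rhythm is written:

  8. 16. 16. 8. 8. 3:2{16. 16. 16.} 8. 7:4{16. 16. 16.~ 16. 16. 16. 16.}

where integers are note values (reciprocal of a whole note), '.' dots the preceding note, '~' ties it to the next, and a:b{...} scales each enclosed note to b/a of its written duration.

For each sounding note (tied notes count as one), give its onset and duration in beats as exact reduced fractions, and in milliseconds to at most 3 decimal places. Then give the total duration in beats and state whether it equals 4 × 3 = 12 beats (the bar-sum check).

1) 0.0ms=0b +697.674ms=3/2b
2) 697.674ms=3/2b +348.837ms=3/4b
3) 1046.512ms=9/4b +348.837ms=3/4b
4) 1395.349ms=3b +697.674ms=3/2b
5) 2093.023ms=9/2b +697.674ms=3/2b
6) 2790.698ms=6b +232.558ms=1/2b
7) 3023.256ms=13/2b +232.558ms=1/2b
8) 3255.814ms=7b +232.558ms=1/2b
9) 3488.372ms=15/2b +697.674ms=3/2b
10) 4186.047ms=9b +199.336ms=3/7b
11) 4385.382ms=66/7b +199.336ms=3/7b
12) 4584.718ms=69/7b +398.671ms=6/7b
13) 4983.389ms=75/7b +199.336ms=3/7b
14) 5182.724ms=78/7b +199.336ms=3/7b
15) 5382.06ms=81/7b +199.336ms=3/7b
Σ=12b of 12 (129bpm 3/8) — PASS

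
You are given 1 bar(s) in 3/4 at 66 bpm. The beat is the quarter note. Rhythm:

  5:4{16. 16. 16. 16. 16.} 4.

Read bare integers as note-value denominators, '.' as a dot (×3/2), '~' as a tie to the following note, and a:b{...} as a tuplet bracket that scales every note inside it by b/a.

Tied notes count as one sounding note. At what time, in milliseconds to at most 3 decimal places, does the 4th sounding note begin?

note 4 onset = 9/10b = 818.182ms

1. 0.0ms @ 0 + 272.727ms (3/10)
2. 272.727ms @ 3/10 + 272.727ms (3/10)
3. 545.455ms @ 3/5 + 272.727ms (3/10)
4. 818.182ms @ 9/10 + 272.727ms (3/10)
5. 1090.909ms @ 6/5 + 272.727ms (3/10)
6. 1363.636ms @ 3/2 + 1363.636ms (3/2)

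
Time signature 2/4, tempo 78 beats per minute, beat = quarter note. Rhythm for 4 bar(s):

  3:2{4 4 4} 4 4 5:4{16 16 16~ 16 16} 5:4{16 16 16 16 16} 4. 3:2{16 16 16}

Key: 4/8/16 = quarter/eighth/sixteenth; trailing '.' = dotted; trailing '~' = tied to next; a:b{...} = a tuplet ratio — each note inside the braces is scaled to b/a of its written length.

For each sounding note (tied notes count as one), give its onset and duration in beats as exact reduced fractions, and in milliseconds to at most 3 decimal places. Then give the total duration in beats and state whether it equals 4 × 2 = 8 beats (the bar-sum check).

1) 0.0ms=0b +512.821ms=2/3b
2) 512.821ms=2/3b +512.821ms=2/3b
3) 1025.641ms=4/3b +512.821ms=2/3b
4) 1538.462ms=2b +769.231ms=1b
5) 2307.692ms=3b +769.231ms=1b
6) 3076.923ms=4b +153.846ms=1/5b
7) 3230.769ms=21/5b +153.846ms=1/5b
8) 3384.615ms=22/5b +307.692ms=2/5b
9) 3692.308ms=24/5b +153.846ms=1/5b
10) 3846.154ms=5b +153.846ms=1/5b
11) 4000.0ms=26/5b +153.846ms=1/5b
12) 4153.846ms=27/5b +153.846ms=1/5b
13) 4307.692ms=28/5b +153.846ms=1/5b
14) 4461.538ms=29/5b +153.846ms=1/5b
15) 4615.385ms=6b +1153.846ms=3/2b
16) 5769.231ms=15/2b +128.205ms=1/6b
17) 5897.436ms=23/3b +128.205ms=1/6b
18) 6025.641ms=47/6b +128.205ms=1/6b
Σ=8b of 8 (78bpm 2/4) — PASS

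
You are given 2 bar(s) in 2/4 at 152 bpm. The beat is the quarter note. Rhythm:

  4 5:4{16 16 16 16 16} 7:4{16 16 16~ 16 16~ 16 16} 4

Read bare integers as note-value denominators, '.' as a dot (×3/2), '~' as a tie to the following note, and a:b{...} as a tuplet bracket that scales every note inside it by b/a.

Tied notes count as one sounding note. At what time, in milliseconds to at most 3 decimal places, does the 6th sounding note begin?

1. 0.0ms @ 0 + 394.737ms (1)
2. 394.737ms @ 1 + 78.947ms (1/5)
3. 473.684ms @ 6/5 + 78.947ms (1/5)
4. 552.632ms @ 7/5 + 78.947ms (1/5)
5. 631.579ms @ 8/5 + 78.947ms (1/5)
6. 710.526ms @ 9/5 + 78.947ms (1/5)
7. 789.474ms @ 2 + 56.391ms (1/7)
8. 845.865ms @ 15/7 + 56.391ms (1/7)
9. 902.256ms @ 16/7 + 112.782ms (2/7)
10. 1015.038ms @ 18/7 + 112.782ms (2/7)
11. 1127.82ms @ 20/7 + 56.391ms (1/7)
12. 1184.211ms @ 3 + 394.737ms (1)

note 6 onset = 9/5b = 710.526ms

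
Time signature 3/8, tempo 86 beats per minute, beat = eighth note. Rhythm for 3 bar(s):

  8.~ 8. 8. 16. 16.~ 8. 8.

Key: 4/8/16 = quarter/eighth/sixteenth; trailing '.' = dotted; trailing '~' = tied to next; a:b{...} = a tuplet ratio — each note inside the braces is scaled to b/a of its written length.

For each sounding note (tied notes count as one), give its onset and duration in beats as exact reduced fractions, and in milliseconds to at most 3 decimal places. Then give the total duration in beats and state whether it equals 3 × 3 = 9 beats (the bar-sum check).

1) 0.0ms=0b +2093.023ms=3b
2) 2093.023ms=3b +1046.512ms=3/2b
3) 3139.535ms=9/2b +523.256ms=3/4b
4) 3662.791ms=21/4b +1569.767ms=9/4b
5) 5232.558ms=15/2b +1046.512ms=3/2b
Σ=9b of 9 (86bpm 3/8) — PASS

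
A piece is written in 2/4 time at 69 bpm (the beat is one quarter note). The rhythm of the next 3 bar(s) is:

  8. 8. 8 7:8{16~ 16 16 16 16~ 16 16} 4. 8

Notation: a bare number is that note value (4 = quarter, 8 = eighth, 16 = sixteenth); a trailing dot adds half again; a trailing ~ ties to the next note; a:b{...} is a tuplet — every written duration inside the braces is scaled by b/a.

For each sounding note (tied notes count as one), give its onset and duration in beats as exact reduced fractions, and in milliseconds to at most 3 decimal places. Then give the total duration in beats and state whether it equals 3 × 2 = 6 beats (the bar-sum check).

1) 0.0ms=0b +652.174ms=3/4b
2) 652.174ms=3/4b +652.174ms=3/4b
3) 1304.348ms=3/2b +434.783ms=1/2b
4) 1739.13ms=2b +496.894ms=4/7b
5) 2236.025ms=18/7b +248.447ms=2/7b
6) 2484.472ms=20/7b +248.447ms=2/7b
7) 2732.919ms=22/7b +496.894ms=4/7b
8) 3229.814ms=26/7b +248.447ms=2/7b
9) 3478.261ms=4b +1304.348ms=3/2b
10) 4782.609ms=11/2b +434.783ms=1/2b
Σ=6b of 6 (69bpm 2/4) — PASS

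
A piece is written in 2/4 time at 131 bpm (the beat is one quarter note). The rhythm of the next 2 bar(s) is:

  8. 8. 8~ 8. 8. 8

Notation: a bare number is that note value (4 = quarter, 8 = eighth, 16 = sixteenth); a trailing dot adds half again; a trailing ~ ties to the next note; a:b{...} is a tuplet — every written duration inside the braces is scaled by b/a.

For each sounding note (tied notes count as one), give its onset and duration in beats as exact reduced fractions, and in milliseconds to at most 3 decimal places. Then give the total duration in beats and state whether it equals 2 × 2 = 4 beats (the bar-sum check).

1) 0.0ms=0b +343.511ms=3/4b
2) 343.511ms=3/4b +343.511ms=3/4b
3) 687.023ms=3/2b +572.519ms=5/4b
4) 1259.542ms=11/4b +343.511ms=3/4b
5) 1603.053ms=7/2b +229.008ms=1/2b
Σ=4b of 4 (131bpm 2/4) — PASS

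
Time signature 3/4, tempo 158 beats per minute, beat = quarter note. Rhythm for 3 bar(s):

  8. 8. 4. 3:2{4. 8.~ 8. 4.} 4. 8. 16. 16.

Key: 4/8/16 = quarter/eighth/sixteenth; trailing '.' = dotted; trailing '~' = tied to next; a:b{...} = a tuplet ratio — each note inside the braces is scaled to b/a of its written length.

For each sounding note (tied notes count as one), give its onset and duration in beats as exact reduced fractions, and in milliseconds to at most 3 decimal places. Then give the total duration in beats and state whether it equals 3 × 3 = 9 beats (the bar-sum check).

1) 0.0ms=0b +284.81ms=3/4b
2) 284.81ms=3/4b +284.81ms=3/4b
3) 569.62ms=3/2b +569.62ms=3/2b
4) 1139.241ms=3b +379.747ms=1b
5) 1518.987ms=4b +379.747ms=1b
6) 1898.734ms=5b +379.747ms=1b
7) 2278.481ms=6b +569.62ms=3/2b
8) 2848.101ms=15/2b +284.81ms=3/4b
9) 3132.911ms=33/4b +142.405ms=3/8b
10) 3275.316ms=69/8b +142.405ms=3/8b
Σ=9b of 9 (158bpm 3/4) — PASS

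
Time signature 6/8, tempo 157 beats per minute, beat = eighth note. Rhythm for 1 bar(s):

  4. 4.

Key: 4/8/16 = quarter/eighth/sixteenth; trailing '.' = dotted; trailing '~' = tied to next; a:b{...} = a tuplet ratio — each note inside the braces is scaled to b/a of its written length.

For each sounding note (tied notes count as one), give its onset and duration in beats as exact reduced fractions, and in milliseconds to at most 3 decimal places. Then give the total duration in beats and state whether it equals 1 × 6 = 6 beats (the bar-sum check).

1) 0.0ms=0b +1146.497ms=3b
2) 1146.497ms=3b +1146.497ms=3b
Σ=6b of 6 (157bpm 6/8) — PASS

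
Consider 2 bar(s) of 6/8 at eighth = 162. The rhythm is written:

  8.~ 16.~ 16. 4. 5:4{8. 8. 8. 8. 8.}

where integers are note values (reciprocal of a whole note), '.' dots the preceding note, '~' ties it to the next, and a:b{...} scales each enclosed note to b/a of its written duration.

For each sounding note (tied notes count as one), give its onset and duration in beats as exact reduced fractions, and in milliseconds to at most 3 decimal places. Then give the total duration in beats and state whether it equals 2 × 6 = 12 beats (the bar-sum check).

1) 0.0ms=0b +1111.111ms=3b
2) 1111.111ms=3b +1111.111ms=3b
3) 2222.222ms=6b +444.444ms=6/5b
4) 2666.667ms=36/5b +444.444ms=6/5b
5) 3111.111ms=42/5b +444.444ms=6/5b
6) 3555.556ms=48/5b +444.444ms=6/5b
7) 4000.0ms=54/5b +444.444ms=6/5b
Σ=12b of 12 (162bpm 6/8) — PASS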